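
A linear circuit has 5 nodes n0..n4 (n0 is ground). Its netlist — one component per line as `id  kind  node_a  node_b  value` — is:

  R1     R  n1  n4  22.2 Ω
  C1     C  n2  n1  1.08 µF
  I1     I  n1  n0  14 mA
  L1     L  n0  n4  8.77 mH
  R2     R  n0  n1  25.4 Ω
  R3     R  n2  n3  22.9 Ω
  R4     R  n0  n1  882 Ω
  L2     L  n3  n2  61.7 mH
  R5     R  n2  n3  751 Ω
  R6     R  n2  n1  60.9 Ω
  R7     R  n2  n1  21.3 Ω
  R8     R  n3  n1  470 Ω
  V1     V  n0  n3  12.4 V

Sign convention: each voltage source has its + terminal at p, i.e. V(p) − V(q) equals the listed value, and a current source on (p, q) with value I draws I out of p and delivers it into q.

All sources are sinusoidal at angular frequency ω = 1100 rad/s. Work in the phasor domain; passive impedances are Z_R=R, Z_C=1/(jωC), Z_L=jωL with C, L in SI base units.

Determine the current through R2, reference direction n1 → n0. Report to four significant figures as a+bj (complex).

Element admittances at ω=1100 rad/s:
  Y(R1) = 0.04505+0.000j S between n1,n4
  Y(C1) = 0.000+0.001188j S between n2,n1
  I1: injects 0.014 A into n0 (from n1)
  Y(L1) = 0.000-0.1037j S between n0,n4
  Y(R2) = 0.03937+0.000j S between n0,n1
  Y(R3) = 0.04367+0.000j S between n2,n3
  Y(R4) = 0.001134+0.000j S between n0,n1
  Y(L2) = 0.000-0.01473j S between n3,n2
  Y(R5) = 0.001332+0.000j S between n2,n3
  Y(R6) = 0.01642+0.000j S between n2,n1
  Y(R7) = 0.04695+0.000j S between n2,n1
  Y(R8) = 0.002128+0.000j S between n3,n1
  V1: constraint V(n0)−V(n3) = 12.4
Assemble and solve the 5×5 MNA system:
  V(n1)=-3.468-0.1373j  V(n2)=-7.258+0.6604j  V(n3)=-12.40+0.000j  V(n4)=-0.5007-1.289j
  i(V1)=-0.2601+0.04634j

-0.1365-0.005405j A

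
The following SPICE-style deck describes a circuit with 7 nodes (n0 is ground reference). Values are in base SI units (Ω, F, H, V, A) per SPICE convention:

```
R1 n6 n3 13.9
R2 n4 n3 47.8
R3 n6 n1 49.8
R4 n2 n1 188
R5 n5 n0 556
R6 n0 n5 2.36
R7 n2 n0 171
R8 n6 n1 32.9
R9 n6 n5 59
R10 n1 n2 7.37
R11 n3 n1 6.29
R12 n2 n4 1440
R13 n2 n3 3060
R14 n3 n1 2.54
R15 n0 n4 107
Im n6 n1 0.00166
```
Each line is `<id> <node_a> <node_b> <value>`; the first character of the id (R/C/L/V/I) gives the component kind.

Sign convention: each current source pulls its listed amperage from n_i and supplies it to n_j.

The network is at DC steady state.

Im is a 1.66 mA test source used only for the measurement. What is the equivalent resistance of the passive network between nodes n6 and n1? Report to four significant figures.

R_eq = 8.312 Ω

MNA unknowns: 6 node voltages V₁..V_6
R1: Y=0.07194 on G[6,3]
R2: Y=0.02092 on G[4,3]
R3: Y=0.02008 on G[6,1]
R4: Y=0.005319 on G[2,1]
R5: Y=0.001799 on G[5,0]
R6: Y=0.4237 on G[0,5]
R7: Y=0.005848 on G[2,0]
R8: Y=0.03040 on G[6,1]
R9: Y=0.01695 on G[6,5]
R10: Y=0.1357 on G[1,2]
R11: Y=0.1590 on G[3,1]
R12: Y=0.0006944 on G[2,4]
R13: Y=0.0003268 on G[2,3]
R14: Y=0.3937 on G[3,1]
R15: Y=0.009346 on G[0,4]
Im: z[6]−=0.00166, z[1]+=0.00166
solve → V1=0.008282, V2=0.007934, V3=0.006627, V4=0.004656, V5=-0.0002113, V6=-0.005516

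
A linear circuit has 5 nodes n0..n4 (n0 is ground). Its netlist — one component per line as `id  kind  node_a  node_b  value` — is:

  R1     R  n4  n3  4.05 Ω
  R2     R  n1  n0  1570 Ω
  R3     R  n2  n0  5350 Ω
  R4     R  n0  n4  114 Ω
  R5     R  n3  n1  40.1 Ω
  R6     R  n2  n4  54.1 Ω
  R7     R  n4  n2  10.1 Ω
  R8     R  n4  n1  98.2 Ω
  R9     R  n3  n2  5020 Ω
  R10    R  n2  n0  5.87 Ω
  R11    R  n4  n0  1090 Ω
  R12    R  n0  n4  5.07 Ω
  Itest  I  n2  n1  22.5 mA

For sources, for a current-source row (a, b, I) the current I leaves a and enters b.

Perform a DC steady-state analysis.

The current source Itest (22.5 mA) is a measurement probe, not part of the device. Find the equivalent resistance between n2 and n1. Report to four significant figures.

R_eq = 34.52 Ω

Element admittances at DC:
  Y(R1) = 0.2469 S between n4,n3
  Y(R2) = 0.0006369 S between n1,n0
  Y(R3) = 0.0001869 S between n2,n0
  Y(R4) = 0.008772 S between n0,n4
  Y(R5) = 0.02494 S between n3,n1
  Y(R6) = 0.01848 S between n2,n4
  Y(R7) = 0.09901 S between n4,n2
  Y(R8) = 0.01018 S between n4,n1
  Y(R9) = 0.0001992 S between n3,n2
  Y(R10) = 0.1704 S between n2,n0
  Y(R11) = 0.0009174 S between n4,n0
  Y(R12) = 0.1972 S between n0,n4
  Itest: injects 0.0225 A into n1 (from n2)
Assemble and solve the 4×4 MNA system:
  V(n1)=0.7177  V(n2)=-0.05905  V(n3)=0.1079  V(n4)=0.04646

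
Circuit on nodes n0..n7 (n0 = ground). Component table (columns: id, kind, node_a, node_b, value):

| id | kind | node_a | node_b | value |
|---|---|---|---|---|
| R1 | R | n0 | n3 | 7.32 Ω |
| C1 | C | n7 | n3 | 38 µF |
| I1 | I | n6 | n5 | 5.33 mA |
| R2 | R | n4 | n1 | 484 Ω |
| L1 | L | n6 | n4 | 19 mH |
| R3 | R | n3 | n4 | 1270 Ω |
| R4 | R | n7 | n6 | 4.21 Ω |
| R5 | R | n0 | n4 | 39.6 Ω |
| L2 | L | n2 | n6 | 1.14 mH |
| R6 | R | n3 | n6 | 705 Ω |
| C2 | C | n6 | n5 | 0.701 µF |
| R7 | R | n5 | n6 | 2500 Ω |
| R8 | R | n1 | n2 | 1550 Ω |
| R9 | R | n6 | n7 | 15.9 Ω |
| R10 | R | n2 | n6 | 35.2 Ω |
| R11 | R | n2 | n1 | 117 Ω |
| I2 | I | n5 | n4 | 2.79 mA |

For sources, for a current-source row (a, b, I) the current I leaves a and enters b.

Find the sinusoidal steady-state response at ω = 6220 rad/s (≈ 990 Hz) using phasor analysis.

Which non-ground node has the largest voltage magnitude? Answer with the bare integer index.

5

Apply KCL at each of the 7 non-ground nodes and solve the resulting linear system.
Node n1: branches {R2, R8, R11} → V_1 = -0.006650+0.007649j
Node n2: branches {L2, R8, R10, R11} → V_2 = -0.02787+0.001467j
Node n3: branches {R1, C1, R3, R6} → V_3 = -0.01622-0.006498j
Node n4: branches {R2, L1, R3, R5, I2} → V_4 = 0.08776+0.03516j
Node n5: branches {I1, C2, R7, I2} → V_5 = 0.02524-0.5776j
Node n6: branches {I1, L1, R4, L2, R6, C2, R7, R9, R10} → V_6 = -0.02775+5.955e-05j
Node n7: branches {C1, R4, R9} → V_7 = -0.02016+0.003155j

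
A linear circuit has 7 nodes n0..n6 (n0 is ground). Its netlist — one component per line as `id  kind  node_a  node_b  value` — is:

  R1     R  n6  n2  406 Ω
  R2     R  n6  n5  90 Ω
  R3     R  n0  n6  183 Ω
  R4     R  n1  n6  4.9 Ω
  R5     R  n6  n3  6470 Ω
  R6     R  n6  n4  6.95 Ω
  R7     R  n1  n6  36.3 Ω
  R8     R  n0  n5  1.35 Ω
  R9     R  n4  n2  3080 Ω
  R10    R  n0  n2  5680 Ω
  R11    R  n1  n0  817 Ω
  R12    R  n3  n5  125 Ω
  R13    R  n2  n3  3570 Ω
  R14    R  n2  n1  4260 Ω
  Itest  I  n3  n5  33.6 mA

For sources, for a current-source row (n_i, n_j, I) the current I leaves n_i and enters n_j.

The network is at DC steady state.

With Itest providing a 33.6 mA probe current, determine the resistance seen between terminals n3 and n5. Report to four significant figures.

MNA unknowns: 6 node voltages V₁..V_6
R1: Y=0.002463 on G[6,2]
R2: Y=0.01111 on G[6,5]
R3: Y=0.005464 on G[0,6]
R4: Y=0.2041 on G[1,6]
R5: Y=0.0001546 on G[6,3]
R6: Y=0.1439 on G[6,4]
R7: Y=0.02755 on G[1,6]
R8: Y=0.7407 on G[0,5]
R9: Y=0.0003247 on G[4,2]
R10: Y=0.0001761 on G[0,2]
R11: Y=0.001224 on G[1,0]
R12: Y=0.008000 on G[3,5]
R13: Y=0.0002801 on G[2,3]
R14: Y=0.0002347 on G[2,1]
Itest: z[3]−=0.0336, z[5]+=0.0336
solve → V1=-0.08603, V2=-0.3968, V3=-3.997, V4=-0.08687, V5=0.0008721, V6=-0.08617

R_eq = 119.0 Ω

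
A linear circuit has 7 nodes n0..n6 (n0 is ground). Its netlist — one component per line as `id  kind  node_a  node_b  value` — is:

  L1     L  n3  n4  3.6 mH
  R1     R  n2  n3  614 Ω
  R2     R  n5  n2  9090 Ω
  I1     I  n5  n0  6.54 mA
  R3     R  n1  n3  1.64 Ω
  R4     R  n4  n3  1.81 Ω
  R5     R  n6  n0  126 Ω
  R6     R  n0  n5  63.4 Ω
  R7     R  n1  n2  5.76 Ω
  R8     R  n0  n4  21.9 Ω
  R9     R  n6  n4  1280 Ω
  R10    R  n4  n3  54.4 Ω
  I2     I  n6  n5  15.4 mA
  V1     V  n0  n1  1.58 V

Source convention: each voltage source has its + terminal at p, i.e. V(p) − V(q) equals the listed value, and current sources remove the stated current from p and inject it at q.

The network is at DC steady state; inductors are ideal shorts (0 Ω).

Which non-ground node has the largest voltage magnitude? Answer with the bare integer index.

6

MNA unknowns: 6 node voltages V₁..V_6 plus 2 source currents (L1, V1)
L1: row V3−V4=0, i_L1 at 3,4
R1: Y=0.001629 on G[2,3]
R2: Y=0.0001100 on G[5,2]
I1: z[5]−=0.00654, z[0]+=0.00654
R3: Y=0.6098 on G[1,3]
R4: Y=0.5525 on G[4,3]
R5: Y=0.007937 on G[6,0]
R6: Y=0.01577 on G[0,5]
R7: Y=0.1736 on G[1,2]
R8: Y=0.04566 on G[0,4]
R9: Y=0.0007813 on G[6,4]
R10: Y=0.01838 on G[4,3]
I2: z[6]−=0.0154, z[5]+=0.0154
V1: row V0−V1=1.58, i_V1 at 0,1
solve → V1=-1.580, V2=-1.578, V3=-1.471, V4=-1.471, V5=0.5469, V6=-1.898
aux → i_L1=-0.06682, i_V1=-0.06705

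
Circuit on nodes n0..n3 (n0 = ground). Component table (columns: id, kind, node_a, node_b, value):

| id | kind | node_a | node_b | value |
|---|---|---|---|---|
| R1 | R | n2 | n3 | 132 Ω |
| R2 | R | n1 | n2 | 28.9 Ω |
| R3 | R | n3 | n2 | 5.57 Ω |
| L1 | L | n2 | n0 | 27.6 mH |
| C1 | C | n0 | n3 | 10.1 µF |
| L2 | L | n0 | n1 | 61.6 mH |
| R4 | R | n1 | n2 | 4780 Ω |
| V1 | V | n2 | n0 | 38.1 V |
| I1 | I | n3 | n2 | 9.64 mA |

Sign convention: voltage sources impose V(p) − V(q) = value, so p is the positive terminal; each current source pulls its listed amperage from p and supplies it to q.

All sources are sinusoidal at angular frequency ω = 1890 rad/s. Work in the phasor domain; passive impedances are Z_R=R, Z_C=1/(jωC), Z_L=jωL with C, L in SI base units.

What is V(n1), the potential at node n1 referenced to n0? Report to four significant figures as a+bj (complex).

35.91+8.861j V

Element admittances at ω=1890 rad/s:
  Y(R1) = 0.007576+0.000j S between n2,n3
  Y(R2) = 0.03460+0.000j S between n1,n2
  Y(R3) = 0.1795+0.000j S between n3,n2
  Y(L1) = 0.000-0.01917j S between n2,n0
  Y(C1) = 0.000+0.01909j S between n0,n3
  Y(L2) = 0.000-0.008589j S between n0,n1
  Y(R4) = 0.0002092+0.000j S between n1,n2
  V1: constraint V(n2)−V(n0) = 38.1
  I1: injects 0.00964 A into n2 (from n3)
Assemble and solve the 4×4 MNA system:
  V(n1)=35.91+8.861j  V(n2)=38.10+0.000j  V(n3)=37.66-3.842j
  i(V1)=-0.1494+0.3200j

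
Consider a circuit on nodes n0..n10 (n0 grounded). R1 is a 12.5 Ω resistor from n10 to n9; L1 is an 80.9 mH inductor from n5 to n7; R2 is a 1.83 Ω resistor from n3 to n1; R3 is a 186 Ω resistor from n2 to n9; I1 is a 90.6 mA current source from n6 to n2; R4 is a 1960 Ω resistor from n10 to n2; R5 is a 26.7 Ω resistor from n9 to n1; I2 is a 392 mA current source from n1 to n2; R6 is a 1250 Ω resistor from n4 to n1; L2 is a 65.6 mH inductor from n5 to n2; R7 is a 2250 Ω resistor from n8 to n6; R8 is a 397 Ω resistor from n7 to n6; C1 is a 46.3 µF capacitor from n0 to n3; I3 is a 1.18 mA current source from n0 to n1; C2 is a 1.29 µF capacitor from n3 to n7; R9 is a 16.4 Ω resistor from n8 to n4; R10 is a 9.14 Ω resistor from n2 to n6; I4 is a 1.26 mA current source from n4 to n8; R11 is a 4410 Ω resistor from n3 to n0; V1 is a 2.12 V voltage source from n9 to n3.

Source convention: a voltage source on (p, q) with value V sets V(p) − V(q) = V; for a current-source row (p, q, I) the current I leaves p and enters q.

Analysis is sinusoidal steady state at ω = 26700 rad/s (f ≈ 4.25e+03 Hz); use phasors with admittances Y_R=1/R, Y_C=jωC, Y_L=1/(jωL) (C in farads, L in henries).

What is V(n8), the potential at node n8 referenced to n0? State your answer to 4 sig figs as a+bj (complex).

15.92+0.1300j V

Apply KCL at each of the 10 non-ground nodes and solve the resulting linear system.
Node n1: branches {R2, R5, I2, R6, I3} → V_1 = -0.5112-0.0007776j
Node n2: branches {R3, I1, R4, I2, L2, R10} → V_2 = 47.05+0.4484j
Node n3: branches {R2, C1, C2, R11, V1} → V_3 = 1.751e-07-0.0009545j
Node n4: branches {R6, R9, I4} → V_4 = 15.68+0.1283j
Node n5: branches {L1, L2} → V_5 = 25.95-1.244j
Node n6: branches {I1, R7, R8, R10} → V_6 = 45.07+0.3624j
Node n7: branches {L1, R8, C2} → V_7 = -0.07976-3.331j
Node n8: branches {R7, R9, I4} → V_8 = 15.92+0.1300j
Node n9: branches {R1, R3, R5, V1} → V_9 = 2.120-0.0009545j
Node n10: branches {R1, R4} → V_10 = 2.405+0.001893j
Source currents: i(V1)=0.1658+0.002650j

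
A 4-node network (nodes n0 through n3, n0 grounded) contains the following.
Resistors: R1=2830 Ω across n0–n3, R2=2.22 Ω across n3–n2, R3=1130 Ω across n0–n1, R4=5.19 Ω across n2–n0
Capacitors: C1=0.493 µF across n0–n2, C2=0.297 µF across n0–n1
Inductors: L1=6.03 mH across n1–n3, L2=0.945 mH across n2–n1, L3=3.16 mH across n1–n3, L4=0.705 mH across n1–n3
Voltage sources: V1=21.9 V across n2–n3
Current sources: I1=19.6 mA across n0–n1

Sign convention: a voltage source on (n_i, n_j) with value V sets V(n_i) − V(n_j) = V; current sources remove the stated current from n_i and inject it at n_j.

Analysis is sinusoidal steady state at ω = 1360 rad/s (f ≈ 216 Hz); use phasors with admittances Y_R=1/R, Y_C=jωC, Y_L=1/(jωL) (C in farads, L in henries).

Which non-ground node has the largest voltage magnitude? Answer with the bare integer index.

3

Apply KCL at each of the 3 non-ground nodes and solve the resulting linear system.
Node n1: branches {L1, L2, L3, R3, C2, L4, I1} → V_1 = -13.87+0.04276j
Node n2: branches {C1, R2, L2, R4, V1} → V_2 = 0.2054+0.02810j
Node n3: branches {R1, L1, R2, L3, L4, V1} → V_3 = -21.69+0.02810j
Source currents: i(V1)=-9.893+10.94j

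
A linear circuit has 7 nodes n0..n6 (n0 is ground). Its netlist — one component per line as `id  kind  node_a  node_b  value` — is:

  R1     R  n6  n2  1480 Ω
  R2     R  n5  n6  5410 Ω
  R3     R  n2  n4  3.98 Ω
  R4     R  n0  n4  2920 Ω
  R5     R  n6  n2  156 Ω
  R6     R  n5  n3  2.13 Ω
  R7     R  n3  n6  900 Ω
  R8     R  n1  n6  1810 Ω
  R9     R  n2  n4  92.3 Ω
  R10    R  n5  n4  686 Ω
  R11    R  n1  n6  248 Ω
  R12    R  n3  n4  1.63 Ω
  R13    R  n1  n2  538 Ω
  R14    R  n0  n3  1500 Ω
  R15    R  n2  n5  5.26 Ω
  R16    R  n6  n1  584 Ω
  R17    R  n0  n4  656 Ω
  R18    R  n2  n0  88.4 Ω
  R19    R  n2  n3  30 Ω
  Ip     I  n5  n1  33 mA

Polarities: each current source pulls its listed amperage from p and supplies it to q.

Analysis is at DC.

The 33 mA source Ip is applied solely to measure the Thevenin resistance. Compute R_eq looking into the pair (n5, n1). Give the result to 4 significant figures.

Apply KCL at each of the 6 non-ground nodes and solve the resulting linear system.
Node n1: branches {R8, R11, R13, R16, Ip} → V_1 = 6.052
Node n2: branches {R1, R3, R5, R9, R13, R15, R18, R19} → V_2 = 0.008149
Node n3: branches {R6, R7, R12, R14, R19} → V_3 = -0.04897
Node n4: branches {R3, R4, R9, R10, R12, R17} → V_4 = -0.03189
Node n5: branches {R2, R6, R10, R15, Ip} → V_5 = -0.08168
Node n6: branches {R1, R2, R5, R7, R8, R11, R16} → V_6 = 2.595

R_eq = 185.9 Ω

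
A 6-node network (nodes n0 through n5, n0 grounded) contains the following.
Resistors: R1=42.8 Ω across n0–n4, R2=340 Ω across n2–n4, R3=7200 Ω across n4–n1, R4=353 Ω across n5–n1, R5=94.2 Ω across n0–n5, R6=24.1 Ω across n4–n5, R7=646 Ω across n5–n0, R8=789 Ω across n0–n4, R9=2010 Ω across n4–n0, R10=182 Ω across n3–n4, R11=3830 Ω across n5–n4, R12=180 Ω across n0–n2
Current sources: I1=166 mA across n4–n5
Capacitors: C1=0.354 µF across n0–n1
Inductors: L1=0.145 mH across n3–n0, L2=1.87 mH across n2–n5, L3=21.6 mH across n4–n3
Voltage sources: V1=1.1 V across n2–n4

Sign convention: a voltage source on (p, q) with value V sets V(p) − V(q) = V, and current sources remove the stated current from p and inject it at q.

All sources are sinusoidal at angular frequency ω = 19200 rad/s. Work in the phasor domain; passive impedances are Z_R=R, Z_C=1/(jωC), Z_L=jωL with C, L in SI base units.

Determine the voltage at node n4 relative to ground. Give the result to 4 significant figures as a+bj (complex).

Apply KCL at each of the 5 non-ground nodes and solve the resulting linear system.
Node n1: branches {R3, R4, C1} → V_1 = 0.4633-0.5594j
Node n2: branches {R2, L2, R12, V1} → V_2 = 0.2176-0.3300j
Node n3: branches {L1, R10, L3} → V_3 = -0.001107-0.01559j
Node n4: branches {R1, R2, R3, I1, R6, R8, R9, R10, R11, L3, V1} → V_4 = -0.8824-0.3300j
Node n5: branches {I1, R4, R5, R6, R7, L2, R11} → V_5 = 1.871+0.5410j
Source currents: i(V1)=0.01981-0.04423j

-0.8824-0.3300j V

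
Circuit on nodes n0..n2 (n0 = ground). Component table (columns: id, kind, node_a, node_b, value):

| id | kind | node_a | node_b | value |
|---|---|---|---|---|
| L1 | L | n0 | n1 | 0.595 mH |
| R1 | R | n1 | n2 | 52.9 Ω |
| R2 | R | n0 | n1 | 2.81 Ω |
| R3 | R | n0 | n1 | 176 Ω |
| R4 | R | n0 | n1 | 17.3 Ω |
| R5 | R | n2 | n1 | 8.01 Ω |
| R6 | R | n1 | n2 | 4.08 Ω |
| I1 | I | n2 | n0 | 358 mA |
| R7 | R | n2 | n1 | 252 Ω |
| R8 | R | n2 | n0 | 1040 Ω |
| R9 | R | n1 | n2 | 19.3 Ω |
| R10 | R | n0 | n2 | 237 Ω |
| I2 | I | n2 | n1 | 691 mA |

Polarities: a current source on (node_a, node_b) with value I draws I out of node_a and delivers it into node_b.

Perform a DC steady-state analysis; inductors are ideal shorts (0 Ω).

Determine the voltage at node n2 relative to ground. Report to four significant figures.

Element admittances at DC:
  L1: short n0↔n1 (DC inductor)
  Y(R1) = 0.01890 S between n1,n2
  Y(R2) = 0.3559 S between n0,n1
  Y(R3) = 0.005682 S between n0,n1
  Y(R4) = 0.05780 S between n0,n1
  Y(R5) = 0.1248 S between n2,n1
  Y(R6) = 0.2451 S between n1,n2
  I1: injects 0.358 A into n0 (from n2)
  Y(R7) = 0.003968 S between n2,n1
  Y(R8) = 0.0009615 S between n2,n0
  Y(R9) = 0.05181 S between n1,n2
  Y(R10) = 0.004219 S between n0,n2
  I2: injects 0.691 A into n1 (from n2)
Assemble and solve the 3×3 MNA system:
  V(n1)=0.000  V(n2)=-2.332
  i(L1)=0.3459

-2.332 V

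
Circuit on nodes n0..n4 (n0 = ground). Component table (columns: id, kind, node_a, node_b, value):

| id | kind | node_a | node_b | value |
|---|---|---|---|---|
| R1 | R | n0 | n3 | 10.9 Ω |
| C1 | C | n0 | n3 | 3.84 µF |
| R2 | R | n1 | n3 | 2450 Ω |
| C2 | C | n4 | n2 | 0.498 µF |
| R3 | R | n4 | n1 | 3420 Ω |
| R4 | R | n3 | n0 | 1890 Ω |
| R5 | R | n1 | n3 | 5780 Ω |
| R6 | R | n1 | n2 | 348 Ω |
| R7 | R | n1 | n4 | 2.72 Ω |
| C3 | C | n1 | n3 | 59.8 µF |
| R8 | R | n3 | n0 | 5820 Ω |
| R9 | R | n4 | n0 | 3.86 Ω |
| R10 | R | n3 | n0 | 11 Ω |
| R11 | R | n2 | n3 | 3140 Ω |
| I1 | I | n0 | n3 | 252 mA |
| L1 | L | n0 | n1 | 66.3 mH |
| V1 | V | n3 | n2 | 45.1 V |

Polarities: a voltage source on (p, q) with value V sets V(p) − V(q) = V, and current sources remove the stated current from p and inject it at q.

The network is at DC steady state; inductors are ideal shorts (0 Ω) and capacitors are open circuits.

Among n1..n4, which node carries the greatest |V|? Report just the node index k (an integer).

2

Apply KCL at each of the 4 non-ground nodes and solve the resulting linear system.
Node n1: branches {R2, R3, R5, R6, R7, C3, L1} → V_1 = 0.000
Node n2: branches {C2, R6, R11, V1} → V_2 = -43.06
Node n3: branches {R1, C1, R2, R4, R5, C3, R8, R10, R11, I1, V1} → V_3 = 2.043
Node n4: branches {C2, R3, R7, R9} → V_4 = 0.000
Source currents: i(L1)=0.1225, i(V1)=-0.1381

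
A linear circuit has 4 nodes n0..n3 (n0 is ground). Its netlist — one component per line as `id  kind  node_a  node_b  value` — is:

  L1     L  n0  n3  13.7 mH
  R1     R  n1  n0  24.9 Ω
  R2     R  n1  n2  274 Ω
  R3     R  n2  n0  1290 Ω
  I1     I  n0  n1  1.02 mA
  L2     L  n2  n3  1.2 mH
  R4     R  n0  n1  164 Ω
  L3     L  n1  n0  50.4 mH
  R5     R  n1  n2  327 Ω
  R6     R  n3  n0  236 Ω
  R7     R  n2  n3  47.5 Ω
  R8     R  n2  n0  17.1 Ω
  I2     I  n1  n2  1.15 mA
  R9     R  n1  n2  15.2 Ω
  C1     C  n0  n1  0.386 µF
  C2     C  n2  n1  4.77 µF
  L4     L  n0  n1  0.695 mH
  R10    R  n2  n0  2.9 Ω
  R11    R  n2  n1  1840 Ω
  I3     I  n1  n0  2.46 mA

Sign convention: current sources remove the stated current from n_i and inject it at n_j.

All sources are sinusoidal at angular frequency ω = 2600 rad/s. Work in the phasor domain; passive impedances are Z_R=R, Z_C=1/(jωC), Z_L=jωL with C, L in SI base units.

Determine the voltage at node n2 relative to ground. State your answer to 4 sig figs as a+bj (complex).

Apply KCL at each of the 3 non-ground nodes and solve the resulting linear system.
Node n1: branches {R1, R2, I1, R4, L3, R5, I2, R9, C1, C2, L4, R11, I3} → V_1 = -0.0008905-0.004204j
Node n2: branches {R2, R3, L2, R5, R7, R8, I2, R9, C2, R10, R11} → V_2 = 0.002381-0.0005951j
Node n3: branches {L1, L2, R6, R7} → V_3 = 0.002185-0.0005619j

0.002381-0.0005951j V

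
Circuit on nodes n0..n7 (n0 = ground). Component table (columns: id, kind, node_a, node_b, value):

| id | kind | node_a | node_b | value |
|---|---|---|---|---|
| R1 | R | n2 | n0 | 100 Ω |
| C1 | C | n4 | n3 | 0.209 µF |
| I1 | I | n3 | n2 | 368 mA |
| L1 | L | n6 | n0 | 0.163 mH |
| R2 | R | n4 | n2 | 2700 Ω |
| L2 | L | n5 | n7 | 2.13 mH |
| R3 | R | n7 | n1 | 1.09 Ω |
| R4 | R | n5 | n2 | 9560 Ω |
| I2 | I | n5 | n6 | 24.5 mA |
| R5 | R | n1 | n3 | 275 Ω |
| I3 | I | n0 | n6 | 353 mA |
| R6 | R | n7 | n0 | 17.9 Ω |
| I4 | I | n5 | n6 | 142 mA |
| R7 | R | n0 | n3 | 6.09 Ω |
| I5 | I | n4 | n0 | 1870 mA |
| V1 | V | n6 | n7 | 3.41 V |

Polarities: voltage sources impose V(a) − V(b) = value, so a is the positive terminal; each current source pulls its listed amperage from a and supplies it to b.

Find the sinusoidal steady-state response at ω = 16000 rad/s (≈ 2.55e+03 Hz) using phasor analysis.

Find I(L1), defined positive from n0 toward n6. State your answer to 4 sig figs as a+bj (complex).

Element admittances at ω=16000 rad/s:
  Y(R1) = 0.01000+0.000j S between n2,n0
  Y(C1) = 0.000+0.003344j S between n4,n3
  I1: injects 0.368 A into n2 (from n3)
  Y(L1) = 0.000-0.3834j S between n6,n0
  Y(R2) = 0.0003704+0.000j S between n4,n2
  Y(L2) = 0.000-0.02934j S between n5,n7
  Y(R3) = 0.9174+0.000j S between n7,n1
  Y(R4) = 0.0001046+0.000j S between n5,n2
  I2: injects 0.0245 A into n6 (from n5)
  Y(R5) = 0.003636+0.000j S between n1,n3
  I3: injects 0.353 A into n6 (from n0)
  Y(R6) = 0.05587+0.000j S between n7,n0
  I4: injects 0.142 A into n6 (from n5)
  Y(R7) = 0.1642+0.000j S between n0,n3
  I5: injects 1.87 A into n0 (from n4)
  V1: constraint V(n6)−V(n7) = 3.41
Assemble and solve the 8×8 MNA system:
  V(n1)=-3.243+1.293j  V(n2)=32.57+19.28j  V(n3)=-13.17-1.135j  V(n4)=-71.57+546.5j  V(n5)=-3.287-4.244j  V(n6)=0.2065+1.303j  V(n7)=-3.204+1.303j
  i(V1)=0.01990+0.07916j

-0.4996+0.07916j A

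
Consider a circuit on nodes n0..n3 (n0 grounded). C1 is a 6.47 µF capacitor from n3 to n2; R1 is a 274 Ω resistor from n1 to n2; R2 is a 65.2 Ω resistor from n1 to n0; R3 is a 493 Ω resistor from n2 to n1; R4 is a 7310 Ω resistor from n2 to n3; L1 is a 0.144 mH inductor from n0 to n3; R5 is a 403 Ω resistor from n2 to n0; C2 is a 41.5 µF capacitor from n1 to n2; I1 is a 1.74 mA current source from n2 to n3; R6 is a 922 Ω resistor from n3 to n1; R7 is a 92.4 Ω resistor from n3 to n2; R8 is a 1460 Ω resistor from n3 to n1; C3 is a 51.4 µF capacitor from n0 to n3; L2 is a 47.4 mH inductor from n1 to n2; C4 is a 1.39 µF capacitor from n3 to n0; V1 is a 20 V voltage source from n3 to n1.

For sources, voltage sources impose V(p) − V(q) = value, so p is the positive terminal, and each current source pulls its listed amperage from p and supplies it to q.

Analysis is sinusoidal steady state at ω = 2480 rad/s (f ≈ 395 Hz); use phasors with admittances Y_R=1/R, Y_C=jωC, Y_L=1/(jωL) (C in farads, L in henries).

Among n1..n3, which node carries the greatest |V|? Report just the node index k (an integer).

1

Apply KCL at each of the 3 non-ground nodes and solve the resulting linear system.
Node n1: branches {R1, R2, R3, C2, R6, R8, L2, V1} → V_1 = -20.00+0.1305j
Node n2: branches {C1, R1, R3, R4, R5, C2, I1, R7, L2} → V_2 = -16.78-1.729j
Node n3: branches {C1, R4, L1, I1, R6, R7, R8, C3, C4, V1} → V_3 = -0.0008576+0.1305j
Source currents: i(V1)=-0.5361-0.2918j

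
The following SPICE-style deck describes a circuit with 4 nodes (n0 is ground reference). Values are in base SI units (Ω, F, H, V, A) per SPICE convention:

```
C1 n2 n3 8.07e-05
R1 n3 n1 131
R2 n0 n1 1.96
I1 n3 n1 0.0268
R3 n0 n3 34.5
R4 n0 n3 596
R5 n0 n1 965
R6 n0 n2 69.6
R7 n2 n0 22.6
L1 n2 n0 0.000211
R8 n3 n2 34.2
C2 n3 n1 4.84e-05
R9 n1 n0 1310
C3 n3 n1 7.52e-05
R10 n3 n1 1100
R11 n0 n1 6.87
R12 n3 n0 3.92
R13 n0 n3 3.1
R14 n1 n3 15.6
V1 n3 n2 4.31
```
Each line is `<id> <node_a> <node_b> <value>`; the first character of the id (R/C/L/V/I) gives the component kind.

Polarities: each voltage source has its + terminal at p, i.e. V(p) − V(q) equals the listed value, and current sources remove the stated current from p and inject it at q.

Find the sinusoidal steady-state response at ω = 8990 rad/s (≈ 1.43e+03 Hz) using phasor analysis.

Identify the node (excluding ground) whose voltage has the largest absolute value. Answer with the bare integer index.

2

MNA unknowns: 3 node voltages V₁..V_3 plus 1 source current (V1)
C1: Y=0.000+0.7255j on G[2,3]
R1: Y=0.007634+0.000j on G[3,1]
R2: Y=0.5102+0.000j on G[0,1]
I1: z[3]−=0.0268, z[1]+=0.0268
R3: Y=0.02899+0.000j on G[0,3]
R4: Y=0.001678+0.000j on G[0,3]
R5: Y=0.001036+0.000j on G[0,1]
R6: Y=0.01437+0.000j on G[0,2]
R7: Y=0.04425+0.000j on G[2,0]
L1: Y=0.000-0.5272j on G[2,0]
R8: Y=0.02924+0.000j on G[3,2]
C2: Y=0.000+0.4351j on G[3,1]
R9: Y=0.0007634+0.000j on G[1,0]
C3: Y=0.000+0.6760j on G[3,1]
R10: Y=0.0009091+0.000j on G[3,1]
R11: Y=0.1456+0.000j on G[0,1]
R12: Y=0.2551+0.000j on G[3,0]
R13: Y=0.3226+0.000j on G[0,3]
R14: Y=0.06410+0.000j on G[1,3]
V1: row V3−V2=4.31, i_V1 at 3,2
solve → V1=1.223-1.095j, V2=-3.687-1.834j, V3=0.6229-1.834j
aux → i_V1=-1.309-1.291j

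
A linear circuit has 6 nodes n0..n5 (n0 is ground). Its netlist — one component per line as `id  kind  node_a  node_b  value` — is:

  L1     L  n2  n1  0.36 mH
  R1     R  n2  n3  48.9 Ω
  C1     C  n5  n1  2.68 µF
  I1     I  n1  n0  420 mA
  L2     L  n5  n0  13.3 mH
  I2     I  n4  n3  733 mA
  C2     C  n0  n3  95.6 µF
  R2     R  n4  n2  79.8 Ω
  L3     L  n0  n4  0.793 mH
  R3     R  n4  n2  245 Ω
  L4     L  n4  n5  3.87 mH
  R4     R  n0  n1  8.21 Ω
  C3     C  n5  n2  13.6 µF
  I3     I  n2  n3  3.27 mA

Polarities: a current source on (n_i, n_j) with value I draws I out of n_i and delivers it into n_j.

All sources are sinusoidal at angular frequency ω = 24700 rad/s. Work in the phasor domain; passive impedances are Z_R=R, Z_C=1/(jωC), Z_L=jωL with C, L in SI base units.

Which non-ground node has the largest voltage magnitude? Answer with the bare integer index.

4

MNA unknowns: 5 node voltages V₁..V_5
L1: Y=0.000-0.1125j on G[2,1]
R1: Y=0.02045+0.000j on G[2,3]
C1: Y=0.000+0.06620j on G[5,1]
I1: z[1]−=0.42, z[0]+=0.42
L2: Y=0.000-0.003044j on G[5,0]
I2: z[4]−=0.733, z[3]+=0.733
C2: Y=0.000+2.361j on G[0,3]
R2: Y=0.01253+0.000j on G[4,2]
L3: Y=0.000-0.05105j on G[0,4]
R3: Y=0.004082+0.000j on G[4,2]
L4: Y=0.000-0.01046j on G[4,5]
R4: Y=0.1218+0.000j on G[0,1]
C3: Y=0.000+0.3359j on G[5,2]
I3: z[2]−=0.00327, z[3]+=0.00327
solve → V1=-4.126-1.014j, V2=-1.965-2.165j, V3=-0.01620-0.2949j, V4=-3.029-11.92j, V5=-2.320-1.724j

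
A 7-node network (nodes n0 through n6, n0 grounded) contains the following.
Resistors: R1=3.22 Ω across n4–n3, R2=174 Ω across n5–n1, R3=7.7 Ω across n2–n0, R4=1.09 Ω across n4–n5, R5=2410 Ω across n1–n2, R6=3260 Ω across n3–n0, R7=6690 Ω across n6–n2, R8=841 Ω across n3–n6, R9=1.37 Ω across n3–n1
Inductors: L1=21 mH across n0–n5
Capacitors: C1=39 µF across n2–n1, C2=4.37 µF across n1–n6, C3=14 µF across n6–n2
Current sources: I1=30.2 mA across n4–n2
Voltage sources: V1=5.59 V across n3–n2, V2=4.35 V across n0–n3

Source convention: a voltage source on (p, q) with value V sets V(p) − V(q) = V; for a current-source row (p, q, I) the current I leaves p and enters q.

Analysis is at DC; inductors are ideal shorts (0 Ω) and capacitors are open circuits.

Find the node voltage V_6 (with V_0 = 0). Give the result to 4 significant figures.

-4.974 V

Element admittances at DC:
  Y(R1) = 0.3106 S between n4,n3
  Y(R2) = 0.005747 S between n5,n1
  Y(R3) = 0.1299 S between n2,n0
  Y(R4) = 0.9174 S between n4,n5
  L1: short n0↔n5 (DC inductor)
  Y(C1) = 0.000 S between n2,n1
  Y(C2) = 0.000 S between n1,n6
  Y(R5) = 0.0004149 S between n1,n2
  Y(R6) = 0.0003067 S between n3,n0
  Y(R7) = 0.0001495 S between n6,n2
  I1: injects 0.0302 A into n2 (from n4)
  Y(R8) = 0.001189 S between n3,n6
  Y(R9) = 0.7299 S between n3,n1
  Y(C3) = 0.000 S between n6,n2
  V1: constraint V(n3)−V(n2) = 5.59
  V2: constraint V(n0)−V(n3) = 4.35
Assemble and solve the 9×9 MNA system:
  V(n1)=-4.319  V(n2)=-9.940  V(n3)=-4.350  V(n4)=-1.125  V(n5)=0.000  V(n6)=-4.974
  i(L1)=1.057  i(V1)=-1.324  i(V2)=-2.349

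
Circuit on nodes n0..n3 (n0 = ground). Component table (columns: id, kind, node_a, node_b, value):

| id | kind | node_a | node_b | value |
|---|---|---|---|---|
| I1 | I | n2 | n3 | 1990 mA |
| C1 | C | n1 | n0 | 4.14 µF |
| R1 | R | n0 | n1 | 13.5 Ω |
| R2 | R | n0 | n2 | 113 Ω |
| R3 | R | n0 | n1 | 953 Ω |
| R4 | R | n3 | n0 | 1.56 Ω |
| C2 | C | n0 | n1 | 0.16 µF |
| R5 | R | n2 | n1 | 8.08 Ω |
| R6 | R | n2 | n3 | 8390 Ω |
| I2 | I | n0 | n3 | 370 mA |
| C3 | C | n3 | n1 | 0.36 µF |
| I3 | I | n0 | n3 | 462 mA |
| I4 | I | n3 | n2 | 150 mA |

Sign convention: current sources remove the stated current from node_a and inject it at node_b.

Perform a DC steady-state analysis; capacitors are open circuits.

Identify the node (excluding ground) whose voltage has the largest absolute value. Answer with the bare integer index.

2

Element admittances at DC:
  I1: injects 1.99 A into n3 (from n2)
  Y(C1) = 0.000 S between n1,n0
  Y(R1) = 0.07407 S between n0,n1
  Y(R2) = 0.008850 S between n0,n2
  Y(R3) = 0.001049 S between n0,n1
  Y(R4) = 0.6410 S between n3,n0
  Y(C2) = 0.000 S between n0,n1
  Y(R5) = 0.1238 S between n2,n1
  Y(R6) = 0.0001192 S between n2,n3
  I2: injects 0.37 A into n3 (from n0)
  Y(C3) = 0.000 S between n3,n1
  I3: injects 0.462 A into n3 (from n0)
  I4: injects 0.15 A into n2 (from n3)
Assemble and solve the 3×3 MNA system:
  V(n1)=-20.54  V(n2)=-33.02  V(n3)=4.161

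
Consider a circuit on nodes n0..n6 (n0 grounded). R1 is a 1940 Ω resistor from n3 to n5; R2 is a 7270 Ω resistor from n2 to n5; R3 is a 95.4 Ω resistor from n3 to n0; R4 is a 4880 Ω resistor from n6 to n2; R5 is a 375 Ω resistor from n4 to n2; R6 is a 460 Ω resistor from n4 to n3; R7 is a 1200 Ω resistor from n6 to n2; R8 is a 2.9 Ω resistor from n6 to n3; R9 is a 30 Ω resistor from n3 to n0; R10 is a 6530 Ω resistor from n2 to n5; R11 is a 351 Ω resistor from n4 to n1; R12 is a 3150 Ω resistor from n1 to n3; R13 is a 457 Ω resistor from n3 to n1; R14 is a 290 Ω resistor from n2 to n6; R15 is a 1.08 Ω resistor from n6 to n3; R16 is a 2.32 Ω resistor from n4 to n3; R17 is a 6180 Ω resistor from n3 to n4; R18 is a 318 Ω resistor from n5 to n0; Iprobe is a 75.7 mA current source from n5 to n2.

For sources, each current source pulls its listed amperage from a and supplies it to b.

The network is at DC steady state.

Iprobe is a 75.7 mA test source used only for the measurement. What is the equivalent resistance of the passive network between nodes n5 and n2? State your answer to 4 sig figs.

Apply KCL at each of the 6 non-ground nodes and solve the resulting linear system.
Node n1: branches {R11, R12, R13} → V_1 = 1.337
Node n2: branches {R2, R4, R5, R7, R10, R14, Iprobe} → V_2 = 10.75
Node n3: branches {R1, R3, R6, R8, R9, R12, R13, R15, R16, R17} → V_3 = 1.306
Node n4: branches {R5, R6, R11, R16, R17} → V_4 = 1.364
Node n5: branches {R1, R2, R10, R18, Iprobe} → V_5 = -18.20
Node n6: branches {R4, R7, R8, R14, R15} → V_6 = 1.339

R_eq = 382.5 Ω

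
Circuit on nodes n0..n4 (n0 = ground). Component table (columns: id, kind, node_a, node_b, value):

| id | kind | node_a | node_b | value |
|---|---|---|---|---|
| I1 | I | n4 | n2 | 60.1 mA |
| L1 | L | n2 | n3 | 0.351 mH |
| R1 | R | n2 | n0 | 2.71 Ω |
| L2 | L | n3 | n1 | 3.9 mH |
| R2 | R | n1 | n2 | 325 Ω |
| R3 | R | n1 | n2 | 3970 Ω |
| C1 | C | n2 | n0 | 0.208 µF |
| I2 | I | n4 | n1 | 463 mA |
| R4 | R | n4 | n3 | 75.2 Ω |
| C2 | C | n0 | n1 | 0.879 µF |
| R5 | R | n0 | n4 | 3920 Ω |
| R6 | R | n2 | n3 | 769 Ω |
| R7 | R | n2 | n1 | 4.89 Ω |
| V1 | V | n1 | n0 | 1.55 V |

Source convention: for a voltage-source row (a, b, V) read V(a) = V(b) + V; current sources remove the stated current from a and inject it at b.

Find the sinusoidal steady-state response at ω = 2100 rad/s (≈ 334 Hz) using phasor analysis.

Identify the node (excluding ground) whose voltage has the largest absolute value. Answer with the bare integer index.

MNA unknowns: 4 node voltages V₁..V_4 plus 1 source current (V1)
I1: z[4]−=0.0601, z[2]+=0.0601
L1: Y=0.000-1.357j on G[2,3]
R1: Y=0.3690+0.000j on G[2,0]
L2: Y=0.000-0.1221j on G[3,1]
R2: Y=0.003077+0.000j on G[1,2]
R3: Y=0.0002519+0.000j on G[1,2]
C1: Y=0.000+0.0004368j on G[2,0]
I2: z[4]−=0.463, z[1]+=0.463
R4: Y=0.01330+0.000j on G[4,3]
C2: Y=0.000+0.001846j on G[0,1]
R5: Y=0.0002551+0.000j on G[0,4]
R6: Y=0.001300+0.000j on G[2,3]
R7: Y=0.2045+0.000j on G[2,1]
V1: row V1−V0=1.55, i_V1 at 1,0
solve → V1=1.550+0.000j, V2=-0.09203-0.3186j, V3=0.04316-0.6395j, V4=-38.55-0.6275j
aux → i_V1=0.04366+0.1149j

4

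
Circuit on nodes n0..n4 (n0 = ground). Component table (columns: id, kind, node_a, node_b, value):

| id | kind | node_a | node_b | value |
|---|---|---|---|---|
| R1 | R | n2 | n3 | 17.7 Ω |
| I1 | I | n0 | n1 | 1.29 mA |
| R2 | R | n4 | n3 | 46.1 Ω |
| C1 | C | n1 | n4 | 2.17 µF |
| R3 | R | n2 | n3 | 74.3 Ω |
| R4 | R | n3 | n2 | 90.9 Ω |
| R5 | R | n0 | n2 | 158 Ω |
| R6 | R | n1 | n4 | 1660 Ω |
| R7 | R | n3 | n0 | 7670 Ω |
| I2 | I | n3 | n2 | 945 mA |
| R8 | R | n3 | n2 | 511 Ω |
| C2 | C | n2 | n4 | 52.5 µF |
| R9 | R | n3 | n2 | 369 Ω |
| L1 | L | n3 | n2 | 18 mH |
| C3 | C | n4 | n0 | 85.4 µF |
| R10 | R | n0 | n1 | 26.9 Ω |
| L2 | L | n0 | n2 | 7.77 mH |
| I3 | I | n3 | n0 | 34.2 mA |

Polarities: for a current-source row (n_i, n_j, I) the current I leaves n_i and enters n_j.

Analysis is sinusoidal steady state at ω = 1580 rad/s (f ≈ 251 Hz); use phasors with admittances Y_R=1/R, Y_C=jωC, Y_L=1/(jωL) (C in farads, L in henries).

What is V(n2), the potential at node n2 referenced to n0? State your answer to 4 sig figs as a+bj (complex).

-0.3100+2.694j V

MNA unknowns: 4 node voltages V₁..V_4
R1: Y=0.05650+0.000j on G[2,3]
I1: z[0]−=0.00129, z[1]+=0.00129
R2: Y=0.02169+0.000j on G[4,3]
C1: Y=0.000+0.003429j on G[1,4]
R3: Y=0.01346+0.000j on G[2,3]
R4: Y=0.01100+0.000j on G[3,2]
R5: Y=0.006329+0.000j on G[0,2]
R6: Y=0.0006024+0.000j on G[1,4]
R7: Y=0.0001304+0.000j on G[3,0]
I2: z[3]−=0.945, z[2]+=0.945
R8: Y=0.001957+0.000j on G[3,2]
C2: Y=0.000+0.08295j on G[2,4]
R9: Y=0.002710+0.000j on G[3,2]
L1: Y=0.000-0.03516j on G[3,2]
C3: Y=0.000+0.1349j on G[4,0]
R10: Y=0.03717+0.000j on G[0,1]
L2: Y=0.000-0.08146j on G[0,2]
I3: z[3]−=0.0342, z[0]+=0.0342
solve → V1=-0.1341+0.01229j, V2=-0.3100+2.694j, V3=-8.489-0.1645j, V4=-0.3167+1.810j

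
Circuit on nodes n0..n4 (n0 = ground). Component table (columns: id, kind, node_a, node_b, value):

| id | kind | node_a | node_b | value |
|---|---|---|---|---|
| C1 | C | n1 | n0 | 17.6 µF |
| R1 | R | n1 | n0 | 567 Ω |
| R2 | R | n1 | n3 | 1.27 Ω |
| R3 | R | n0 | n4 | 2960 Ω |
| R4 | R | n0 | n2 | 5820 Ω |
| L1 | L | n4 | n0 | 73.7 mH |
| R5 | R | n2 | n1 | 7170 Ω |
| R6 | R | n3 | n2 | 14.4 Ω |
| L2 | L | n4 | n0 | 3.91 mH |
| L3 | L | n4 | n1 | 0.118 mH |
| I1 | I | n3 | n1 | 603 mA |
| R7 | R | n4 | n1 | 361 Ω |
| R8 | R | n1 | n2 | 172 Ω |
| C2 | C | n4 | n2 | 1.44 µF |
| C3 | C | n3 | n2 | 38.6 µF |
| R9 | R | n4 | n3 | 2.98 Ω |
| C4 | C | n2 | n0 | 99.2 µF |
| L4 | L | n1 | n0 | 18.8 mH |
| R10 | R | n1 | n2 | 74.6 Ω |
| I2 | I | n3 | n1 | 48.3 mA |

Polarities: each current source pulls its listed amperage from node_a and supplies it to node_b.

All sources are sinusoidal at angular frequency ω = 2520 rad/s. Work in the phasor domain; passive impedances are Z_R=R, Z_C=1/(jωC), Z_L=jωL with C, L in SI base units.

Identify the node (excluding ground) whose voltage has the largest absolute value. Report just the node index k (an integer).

Apply KCL at each of the 4 non-ground nodes and solve the resulting linear system.
Node n1: branches {C1, R1, R2, R5, L3, I1, R7, R8, L4, R10, I2} → V_1 = 0.4390+0.8985j
Node n2: branches {R4, R5, R6, R8, C2, C3, C4, R10} → V_2 = 0.1321+0.2719j
Node n3: branches {R2, R6, I1, C3, R9, I2} → V_3 = -0.08197+0.8581j
Node n4: branches {R3, L1, L2, L3, R7, C2, R9} → V_4 = 0.4223+0.8226j

1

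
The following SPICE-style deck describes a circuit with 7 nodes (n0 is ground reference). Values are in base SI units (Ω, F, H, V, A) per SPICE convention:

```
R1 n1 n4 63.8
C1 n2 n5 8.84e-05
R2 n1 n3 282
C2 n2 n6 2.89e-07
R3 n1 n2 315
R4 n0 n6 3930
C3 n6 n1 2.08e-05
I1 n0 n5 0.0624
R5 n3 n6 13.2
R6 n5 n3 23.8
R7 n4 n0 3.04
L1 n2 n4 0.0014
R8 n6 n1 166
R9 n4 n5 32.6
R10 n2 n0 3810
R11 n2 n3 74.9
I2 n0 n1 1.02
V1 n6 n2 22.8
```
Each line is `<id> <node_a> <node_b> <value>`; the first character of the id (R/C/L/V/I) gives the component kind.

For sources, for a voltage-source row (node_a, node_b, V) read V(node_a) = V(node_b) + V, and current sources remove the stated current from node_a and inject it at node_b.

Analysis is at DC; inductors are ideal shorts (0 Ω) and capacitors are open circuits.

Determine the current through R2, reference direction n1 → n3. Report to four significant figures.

Element admittances at DC:
  Y(R1) = 0.01567 S between n1,n4
  Y(C1) = 0.000 S between n2,n5
  Y(R2) = 0.003546 S between n1,n3
  Y(C2) = 0.000 S between n2,n6
  Y(R3) = 0.003175 S between n1,n2
  Y(R4) = 0.0002545 S between n0,n6
  Y(C3) = 0.000 S between n6,n1
  I1: injects 0.0624 A into n5 (from n0)
  Y(R5) = 0.07576 S between n3,n6
  Y(R6) = 0.04202 S between n5,n3
  Y(R7) = 0.3289 S between n4,n0
  L1: short n2↔n4 (DC inductor)
  Y(R8) = 0.006024 S between n6,n1
  Y(R9) = 0.03067 S between n4,n5
  Y(R10) = 0.0002625 S between n2,n0
  Y(R11) = 0.01335 S between n2,n3
  I2: injects 1.02 A into n1 (from n0)
  V1: constraint V(n6)−V(n2) = 22.8
Assemble and solve the 8×8 MNA system:
  V(n1)=46.16  V(n2)=3.268  V(n3)=20.62  V(n4)=3.268  V(n5)=14.16  V(n6)=26.07
  i(L1)=0.06866  i(V1)=-0.2983

0.09056 A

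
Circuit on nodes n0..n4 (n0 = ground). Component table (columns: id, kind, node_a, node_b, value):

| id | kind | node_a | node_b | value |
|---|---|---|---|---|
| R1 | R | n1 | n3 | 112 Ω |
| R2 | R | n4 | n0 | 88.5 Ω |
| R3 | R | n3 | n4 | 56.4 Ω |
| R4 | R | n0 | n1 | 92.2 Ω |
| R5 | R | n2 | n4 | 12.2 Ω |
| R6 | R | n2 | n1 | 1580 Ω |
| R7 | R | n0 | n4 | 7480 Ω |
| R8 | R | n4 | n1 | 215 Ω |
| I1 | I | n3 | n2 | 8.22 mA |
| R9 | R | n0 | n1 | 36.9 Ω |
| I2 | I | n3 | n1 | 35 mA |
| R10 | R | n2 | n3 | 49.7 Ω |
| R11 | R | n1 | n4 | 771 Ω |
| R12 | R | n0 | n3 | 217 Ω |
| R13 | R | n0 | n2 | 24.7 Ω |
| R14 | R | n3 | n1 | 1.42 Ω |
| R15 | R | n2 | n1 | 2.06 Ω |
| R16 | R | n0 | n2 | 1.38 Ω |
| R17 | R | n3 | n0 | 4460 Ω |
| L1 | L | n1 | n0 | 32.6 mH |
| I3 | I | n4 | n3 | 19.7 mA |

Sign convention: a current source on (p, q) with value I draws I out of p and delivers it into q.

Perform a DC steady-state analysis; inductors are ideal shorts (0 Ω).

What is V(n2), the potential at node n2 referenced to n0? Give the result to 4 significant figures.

Element admittances at DC:
  Y(R1) = 0.008929 S between n1,n3
  Y(R2) = 0.01130 S between n4,n0
  Y(R3) = 0.01773 S between n3,n4
  Y(R4) = 0.01085 S between n0,n1
  Y(R5) = 0.08197 S between n2,n4
  Y(R6) = 0.0006329 S between n2,n1
  Y(R7) = 0.0001337 S between n0,n4
  Y(R8) = 0.004651 S between n4,n1
  I1: injects 0.00822 A into n2 (from n3)
  Y(R9) = 0.02710 S between n0,n1
  I2: injects 0.035 A into n1 (from n3)
  Y(R10) = 0.02012 S between n2,n3
  Y(R11) = 0.001297 S between n1,n4
  Y(R12) = 0.004608 S between n0,n3
  Y(R13) = 0.04049 S between n0,n2
  Y(R14) = 0.7042 S between n3,n1
  Y(R15) = 0.4854 S between n2,n1
  Y(R16) = 0.7246 S between n0,n2
  Y(R17) = 0.0002242 S between n3,n0
  L1: short n1↔n0 (DC inductor)
  I3: injects 0.0197 A into n3 (from n4)
Assemble and solve the 5×5 MNA system:
  V(n1)=0.000  V(n2)=-0.005189  V(n3)=-0.03541  V(n4)=-0.1773
  i(L1)=0.006168

-0.005189 V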